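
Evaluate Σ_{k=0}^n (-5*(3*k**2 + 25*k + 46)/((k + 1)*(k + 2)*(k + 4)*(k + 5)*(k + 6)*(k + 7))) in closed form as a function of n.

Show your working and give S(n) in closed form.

S(n) = 5*(-n**3 - 14*n**2 - 59*n - 46)/(24*(n**3 + 14*n**2 + 59*n + 70))

t_(k+1)/t_k = (k + 1)*(k + 4)*(25*k + 3*(k + 1)**2 + 71)/((k + 3)*(k + 8)*(3*k**2 + 25*k + 46)).
Factor: A=k + 1; B=k + 8; C=k**3 + 34*k**2/3 + 121*k/3 + 46.
Need (k + 1)·f(k+1) − (k + 7)·f(k) = k**3 + 34*k**2/3 + 121*k/3 + 46.
deg f ≤ 6 (via 1,1,3).
Solving with deg f ≤ 6: f(k) = k*(k + 2)*(k + 3)*(k + 5)*(k**2 + 11*k + 34)/72.
Certificate R = B(k−1)f/C = k*(k + 2)*(k + 5)*(k + 7)*(k**2 + 11*k + 34)/(24*(3*k**2 + 25*k + 46)) gives s_k = 5*k*(-k**2 - 11*k - 34)/(24*(k**3 + 11*k**2 + 34*k + 24)).
Δs = 5*(-3*k**2 - 25*k - 46)/(k**6 + 25*k**5 + 247*k**4 + 1219*k**3 + 3112*k**2 + 3796*k + 1680), as required.
s_(n+1) = 5*(-n**3 - 14*n**2 - 59*n - 46)/(24*(n**3 + 14*n**2 + 59*n + 70)) and s_(0) = 0, so S(n) = 5*(-n**3 - 14*n**2 - 59*n - 46)/(24*(n**3 + 14*n**2 + 59*n + 70)).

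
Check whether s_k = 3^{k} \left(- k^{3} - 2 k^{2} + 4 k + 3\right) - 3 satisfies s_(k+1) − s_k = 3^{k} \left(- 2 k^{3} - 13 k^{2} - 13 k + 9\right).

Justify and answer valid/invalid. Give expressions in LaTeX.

valid; difference matches t_k

s_(k+1) = 3*3**k*(4*k - (k + 1)**3 - 2*(k + 1)**2 + 7) - 3
s_(k+1) − s_k = 3**k*(-2*k**3 - 13*k**2 - 13*k + 9)
(s_(k+1) − s_k) − t_k = 0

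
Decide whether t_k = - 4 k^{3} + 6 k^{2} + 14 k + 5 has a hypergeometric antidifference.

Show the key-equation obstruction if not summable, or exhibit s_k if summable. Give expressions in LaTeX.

Yes. s_k = k \left(- k^{3} + 4 k^{2} + 3 k - 1\right).

t_(k+1)/t_k = (4*k**3 + 6*k**2 - 14*k - 21)/(4*k**3 - 6*k**2 - 14*k - 5).
So A=1 and B=1, with C=k**3 - 3*k**2/2 - 7*k/2 - 5/4.
Key eq: (1)·f(k+1) = (1)·f(k) + (k**3 - 3*k**2/2 - 7*k/2 - 5/4).
d = 4 from the (0,0,3) case.
Coefficient equations give f(k) = k*(k**3 - 4*k**2 - 3*k + 1)/4.
Get s_k = R·t_k = k*(-k**3 + 4*k**2 + 3*k - 1) with R(k) = B(k−1)f(k)/C(k) = k*(k**3 - 4*k**2 - 3*k + 1)/((2*k + 1)*(2*k**2 - 4*k - 5)).
s_(k+1) − s_k = -4*k**3 + 6*k**2 + 14*k + 5 = t_k.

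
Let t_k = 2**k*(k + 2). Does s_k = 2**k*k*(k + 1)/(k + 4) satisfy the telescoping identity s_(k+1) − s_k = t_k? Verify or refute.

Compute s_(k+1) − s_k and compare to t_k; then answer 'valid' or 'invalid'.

Invalid: residual 3*2**k*(-k**2 - 5*k - 8)/(k**2 + 9*k + 20) ≠ 0.

s_(k+1) = 2**(k + 1)*(k + 1)*(k + 2)/(k + 5)
s_(k+1) − s_k = 2**k*(k**3 + 8*k**2 + 23*k + 16)/(k**2 + 9*k + 20)
(s_(k+1) − s_k) − t_k = 3*2**k*(-k**2 - 5*k - 8)/(k**2 + 9*k + 20)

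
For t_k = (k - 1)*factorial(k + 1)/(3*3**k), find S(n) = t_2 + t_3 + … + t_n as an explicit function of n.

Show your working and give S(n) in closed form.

S(n) = -2/3 + factorial(n + 2)/(3*3**n)

Compute t_(k+1)/t_k: get k*(k + 2)/(3*(k - 1)).
So A=k/3 + 2/3 and B=1, with C=k - 1.
Key eq: (k/3 + 2/3)·f(k+1) = (1)·f(k) + (k - 1).
deg f ≤ 0 (via 1,0,1).
Match coefficients ⇒ f(k) = 3.
R(k) = B(k−1)·f(k)/C(k) = 3/(k - 1); s_k = R·t_k = factorial(k + 1)/3**k.
Δs = (k - 1)*factorial(k + 1)/(3*3**k), as required.
Σ_(k=2)^n t_k = s_(n+1) − s_(2) = (3**(-n - 1)*factorial(n + 2)) − (2/3), i.e. -2/3 + factorial(n + 2)/(3*3**n).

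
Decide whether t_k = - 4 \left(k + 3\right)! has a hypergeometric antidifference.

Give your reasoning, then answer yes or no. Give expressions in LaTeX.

No — t_k has no hypergeometric antidifference.

r(k) = k + 4 after simplifying.
So A=k + 4 and B=1, with C=1.
Key eq: (k + 4)·f(k+1) = (1)·f(k) + (1).
Degrees (1,0,0) ⇒ d ≤ -1.
Negative degree bound (-1): no f exists, t_k not Gosper-summable.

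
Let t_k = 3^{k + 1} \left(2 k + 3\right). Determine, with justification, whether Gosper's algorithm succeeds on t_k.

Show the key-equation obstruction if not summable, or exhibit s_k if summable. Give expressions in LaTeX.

Compute t_(k+1)/t_k: get 3*(2*k + 5)/(2*k + 3).
Normal form (A,B,C) = (3, 1, k + 3/2).
Need (3)·f(k+1) − (1)·f(k) = k + 3/2.
d = 1 from the (0,0,1) case.
Coefficient equations give f(k) = k/2.
Then R = B(k−1)f/C = k/(2*k + 3), so s_k = R(k)·t_k = 3**(k + 1)*k.
Check: Δs_k = 3**(k + 1)*(2*k + 3). ✓

Yes. s_k = 3^{k + 1} k.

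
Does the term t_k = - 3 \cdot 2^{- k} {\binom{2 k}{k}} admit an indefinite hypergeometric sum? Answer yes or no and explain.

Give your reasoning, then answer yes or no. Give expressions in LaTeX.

The ratio is (2*k + 1)/(k + 1).
So A=2*k + 1 and B=k + 1, with C=1.
f must satisfy (2*k + 1)·f(k+1) − (k)·f(k) = 1.
From deg A=1, deg B=1, deg C=0: d=-1.
d = -1 < 0 ⇒ no nonzero polynomial f; not summable.

No — key equation has no polynomial f.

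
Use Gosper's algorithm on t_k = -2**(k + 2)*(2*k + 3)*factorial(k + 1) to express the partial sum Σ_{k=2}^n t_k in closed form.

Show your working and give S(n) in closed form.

S(n) = -8*2**n*factorial(n + 2) + 96

The ratio is 2*(k + 2)*(2*k + 5)/(2*k + 3).
Factor: A=2*k + 4; B=1; C=k + 3/2.
Key eq: (2*k + 4)·f(k+1) = (1)·f(k) + (k + 3/2).
Bound: deg f ≤ 0.
Solving with deg f ≤ 0: f(k) = 1/2.
Then R = B(k−1)f/C = 1/(2*k + 3), so s_k = R(k)·t_k = -2**(k + 2)*factorial(k + 1).
Δs = -2**(k + 2)*(2*k + 3)*factorial(k + 1), as required.
Σ_(k=2)^n t_k = s_(n+1) − s_(2) = (-2**(n + 3)*factorial(n + 2)) − (-96), i.e. -8*2**n*factorial(n + 2) + 96.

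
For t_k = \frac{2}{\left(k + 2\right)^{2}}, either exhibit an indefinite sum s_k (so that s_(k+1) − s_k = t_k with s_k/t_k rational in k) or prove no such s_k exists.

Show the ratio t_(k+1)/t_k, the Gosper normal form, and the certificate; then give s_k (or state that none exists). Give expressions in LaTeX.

Step 1: r(k) = (k + 2)**2/(k + 3)**2.
A = k**2 + 4*k + 4, B = k**2 + 6*k + 9, C = 1.
Set up (k**2 + 4*k + 4)·f(k+1) − (k**2 + 4*k + 4)·f(k) − (1) = 0.
deg f ≤ 0 (via 2,2,0).
Write f(k) = c0. Then LHS − RHS = -1, requiring -1 = 0: contradictory. No certificate.

no hypergeometric antidifference exists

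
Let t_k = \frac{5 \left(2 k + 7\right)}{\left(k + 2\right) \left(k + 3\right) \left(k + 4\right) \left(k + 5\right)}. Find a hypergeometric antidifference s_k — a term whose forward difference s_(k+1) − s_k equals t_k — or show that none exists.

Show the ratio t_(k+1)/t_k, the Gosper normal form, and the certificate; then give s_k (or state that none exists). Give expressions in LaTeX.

s_k = \frac{5 k \left(k + 6\right)}{8 \left(k^{2} + 6 k + 8\right)}

Compute t_(k+1)/t_k: get (k + 2)*(2*k + 9)/((k + 6)*(2*k + 7)).
A = k + 2, B = k + 6, C = k + 7/2.
Need (k + 2)·f(k+1) − (k + 5)·f(k) = k + 7/2.
From deg A=1, deg B=1, deg C=1: d=3.
Solve for f: f(k) = k*(k + 3)*(k + 6)/16 (degree 3 ≤ 3).
R(k) = B(k−1)·f(k)/C(k) = k*(k + 3)*(k + 5)*(k + 6)/(8*(2*k + 7)); s_k = R·t_k = 5*k*(k + 6)/(8*(k**2 + 6*k + 8)).
Verify: 5*(2*k + 7)/(k**4 + 14*k**3 + 71*k**2 + 154*k + 120) matches t_k.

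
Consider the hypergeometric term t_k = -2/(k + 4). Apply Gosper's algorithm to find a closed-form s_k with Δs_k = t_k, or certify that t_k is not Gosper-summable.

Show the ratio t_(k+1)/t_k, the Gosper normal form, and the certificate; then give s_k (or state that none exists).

t_(k+1)/t_k = (k + 4)/(k + 5).
A = k + 4, B = k + 5, C = 1.
Need (k + 4)·f(k+1) − (k + 4)·f(k) = 1.
Degrees (1,1,0) ⇒ d ≤ 0.
f = c0 ⇒ A·f(k+1) − B(k−1)·f(k) − C = -1. The system {-1 = 0} is inconsistent; no antidifference.

none — t_k is not Gosper-summable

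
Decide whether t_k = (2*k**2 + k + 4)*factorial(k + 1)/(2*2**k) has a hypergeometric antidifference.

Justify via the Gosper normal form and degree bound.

r(k) = (k + 2)*(k + 2*(k + 1)**2 + 5)/(2*(2*k**2 + k + 4)) after simplifying.
Gosper form: A/B · C(k+1)/C(k) with A=k/2 + 1, B=1, C=k**2 + k/2 + 2.
Key eq: (k/2 + 1)·f(k+1) = (1)·f(k) + (k**2 + k/2 + 2).
deg f ≤ 1 (via 1,0,2).
Coefficient equations give f(k) = 2*k - 1.
R(k) = B(k−1)·f(k)/C(k) = 2*(2*k - 1)/(2*k**2 + k + 4); s_k = R·t_k = (2*k - 1)*factorial(k + 1)/2**k.
s_(k+1) − s_k = (2*k**2 + k + 4)*factorial(k + 1)/(2*2**k) = t_k.

Yes. s_k = (2*k - 1)*factorial(k + 1)/2**k.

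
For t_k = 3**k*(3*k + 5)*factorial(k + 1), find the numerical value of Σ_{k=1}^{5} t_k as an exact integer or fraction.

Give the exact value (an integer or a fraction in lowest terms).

Σ = 3674154

Step 1: r(k) = 3*(k + 2)*(3*k + 8)/(3*k + 5).
Take A(k)=3*k + 6, B(k)=1, C(k)=k + 5/3.
f must satisfy (3*k + 6)·f(k+1) − (1)·f(k) = k + 5/3.
d = 0 from the (1,0,1) case.
Solving with deg f ≤ 0: f(k) = 1/3.
Get s_k = R·t_k = 3**k*factorial(k + 1) with R(k) = B(k−1)f(k)/C(k) = 1/(3*k + 5).
Verify: 3**k*(3*k + 5)*factorial(k + 1) matches t_k.
Sum = s_(6) − s_(1); s_(6) = 3674160, s_(1) = 6 ⇒ 3674154.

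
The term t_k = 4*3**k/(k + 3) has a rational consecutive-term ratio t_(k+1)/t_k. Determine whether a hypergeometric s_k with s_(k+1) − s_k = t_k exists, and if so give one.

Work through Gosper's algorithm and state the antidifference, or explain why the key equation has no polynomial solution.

none (Gosper's algorithm certifies no s_k)

Step 1: r(k) = 3*(k + 3)/(k + 4).
So A=3*k + 9 and B=k + 4, with C=1.
f must satisfy (3*k + 9)·f(k+1) − (k + 3)·f(k) = 1.
Degrees (1,1,0) ⇒ d ≤ -1.
Negative degree bound (-1): no f exists, t_k not Gosper-summable.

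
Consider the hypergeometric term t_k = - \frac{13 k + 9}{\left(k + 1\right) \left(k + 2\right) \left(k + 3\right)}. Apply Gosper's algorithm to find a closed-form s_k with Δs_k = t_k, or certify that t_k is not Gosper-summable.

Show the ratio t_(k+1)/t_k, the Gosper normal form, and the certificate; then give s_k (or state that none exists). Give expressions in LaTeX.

s_k = \frac{k \left(- 11 k - 7\right)}{2 \left(k + 1\right) \left(k + 2\right)}

Ratio r(k) = (k + 1)*(13*k + 22)/((k + 4)*(13*k + 9)).
Factor: A=k + 1; B=k + 4; C=k + 9/13.
f must satisfy (k + 1)·f(k+1) − (k + 3)·f(k) = k + 9/13.
Degrees (1,1,1) ⇒ d ≤ 2.
A polynomial solution: f(k) = k*(11*k + 7)/26.
Certificate R = B(k−1)f/C = k*(k + 3)*(11*k + 7)/(2*(13*k + 9)) gives s_k = k*(-11*k - 7)/(2*(k + 1)*(k + 2)).
s_(k+1) − s_k = (-13*k - 9)/(k**3 + 6*k**2 + 11*k + 6) = t_k.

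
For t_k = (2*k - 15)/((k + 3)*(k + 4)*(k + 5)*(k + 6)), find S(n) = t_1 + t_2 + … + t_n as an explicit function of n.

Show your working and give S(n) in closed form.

S(n) = n*(-n**2 - 15*n - 114)/(40*(n**3 + 15*n**2 + 74*n + 120))

Step 1: r(k) = (k + 3)*(2*k - 13)/((k + 7)*(2*k - 15)).
Factor: A=k + 3; B=k + 7; C=k - 15/2.
Set up (k + 3)·f(k+1) − (k + 6)·f(k) − (k - 15/2) = 0.
d = 3 from the (1,1,1) case.
Match coefficients ⇒ f(k) = -k*(k**2 + 12*k + 62)/30.
Then R = B(k−1)f/C = -k*(k + 6)*(k**2 + 12*k + 62)/(15*(2*k - 15)), so s_k = R(k)·t_k = k*(-k**2 - 12*k - 62)/(15*(k + 3)*(k + 4)*(k + 5)).
Check: Δs_k = (2*k - 15)/(k**4 + 18*k**3 + 119*k**2 + 342*k + 360). ✓
Telescope: S(n) = s_(n+1) − s_(1) = (-n**3 - 15*n**2 - 89*n - 75)/(15*(n**3 + 15*n**2 + 74*n + 120)) − (-1/24) = n*(-n**2 - 15*n - 114)/(40*(n**3 + 15*n**2 + 74*n + 120)).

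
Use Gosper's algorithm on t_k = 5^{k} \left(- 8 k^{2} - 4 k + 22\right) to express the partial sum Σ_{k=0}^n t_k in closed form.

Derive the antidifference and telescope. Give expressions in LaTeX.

S(n) = - 10 \cdot 5^{n} n^{2} + 25 \cdot 5^{n} - 3

r(k) = 5*(4*k**2 + 10*k - 5)/(4*k**2 + 2*k - 11) after simplifying.
Factor: A=5; B=1; C=k**2 + k/2 - 11/4.
Set up (5)·f(k+1) − (1)·f(k) − (k**2 + k/2 - 11/4) = 0.
d = 2 from the (0,0,2) case.
Solve for f: f(k) = (2*k**2 - 4*k - 3)/8 (degree 2 ≤ 2).
Certificate R = B(k−1)f/C = (2*k**2 - 4*k - 3)/(2*(4*k**2 + 2*k - 11)) gives s_k = 5**k*(-2*k**2 + 4*k + 3).
Verify: 5**k*(-8*k**2 - 4*k + 22) matches t_k.
Telescope: S(n) = s_(n+1) − s_(0) = 5**(n + 1)*(5 - 2*n**2) − (3) = -10*5**n*n**2 + 25*5**n - 3.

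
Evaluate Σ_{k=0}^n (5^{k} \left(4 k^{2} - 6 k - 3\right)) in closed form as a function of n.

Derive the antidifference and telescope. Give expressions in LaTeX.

Ratio r(k) = 5*(4*k**2 + 2*k - 5)/(4*k**2 - 6*k - 3).
Factor: A=5; B=1; C=k**2 - 3*k/2 - 3/4.
Solve (5)·f(k+1) − (1)·f(k) = k**2 - 3*k/2 - 3/4.
d = 2 from the (0,0,2) case.
Solve for f: f(k) = (k - 3)*(k - 1)/4 (degree 2 ≤ 2).
So s_k = (B(k−1)f/C)·t_k = ((k - 3)*(k - 1)/(4*k**2 - 6*k - 3))·t_k = 5**k*(k**2 - 4*k + 3).
Δs = 5**k*(4*k**2 - 6*k - 3), as required.
Evaluate: s_(n+1) = 5**(n + 1)*n*(n - 2); subtract s_(0) = 3 ⇒ S(n) = 5*5**n*n**2 - 10*5**n*n - 3.

S(n) = 5 \cdot 5^{n} n^{2} - 10 \cdot 5^{n} n - 3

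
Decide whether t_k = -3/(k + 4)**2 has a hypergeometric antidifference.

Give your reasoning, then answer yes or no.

No — key equation has no polynomial f.

Step 1: r(k) = (k + 4)**2/(k + 5)**2.
Factor: A=k**2 + 8*k + 16; B=k**2 + 10*k + 25; C=1.
Set up (k**2 + 8*k + 16)·f(k+1) − (k**2 + 8*k + 16)·f(k) − (1) = 0.
Degrees (2,2,0) ⇒ d ≤ 0.
Put f(k) = c0: A·f(k+1) − B(k−1)·f(k) − C = -1; need -1 = 0 — inconsistent ⇒ no f, not summable.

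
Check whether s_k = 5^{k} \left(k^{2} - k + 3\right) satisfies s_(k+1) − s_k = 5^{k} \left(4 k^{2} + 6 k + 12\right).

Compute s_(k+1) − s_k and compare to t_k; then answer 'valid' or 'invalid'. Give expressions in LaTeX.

Valid — Δs_k = t_k.

s_(k+1) = 5**(k + 1)*(k**2 + k + 3)
s_(k+1) − s_k = 5**k*(4*k**2 + 6*k + 12)
(s_(k+1) − s_k) − t_k = 0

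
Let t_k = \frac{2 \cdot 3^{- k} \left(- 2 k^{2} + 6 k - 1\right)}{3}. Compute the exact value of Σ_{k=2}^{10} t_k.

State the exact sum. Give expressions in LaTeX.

Σ = 22/19683

Compute t_(k+1)/t_k: get (2*k**2 - 2*k - 3)/(3*(2*k**2 - 6*k + 1)).
So A=1/3 and B=1, with C=k**2 - 3*k + 1/2.
Key eq: (1/3)·f(k+1) = (1)·f(k) + (k**2 - 3*k + 1/2).
Degrees (0,0,2) ⇒ d ≤ 2.
Coefficient equations give f(k) = -3*k*(k - 2)/2.
So s_k = (B(k−1)f/C)·t_k = (-3*k*(k - 2)/(2*k**2 - 6*k + 1))·t_k = 2*k*(k - 2)/3**k.
s_(k+1) − s_k = 2*(-2*k**2 + 6*k - 1)/(3*3**k) = t_k.
Sum = s_(11) − s_(2); s_(11) = 22/19683, s_(2) = 0 ⇒ 22/19683.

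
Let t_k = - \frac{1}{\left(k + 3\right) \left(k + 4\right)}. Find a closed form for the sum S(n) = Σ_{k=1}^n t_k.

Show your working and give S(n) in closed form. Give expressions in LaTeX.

Step 1: r(k) = (k + 3)/(k + 5).
Factor: A=k + 3; B=k + 5; C=1.
f must satisfy (k + 3)·f(k+1) − (k + 4)·f(k) = 1.
d = 1 from the (1,1,0) case.
Solving with deg f ≤ 1: f(k) = k/3.
So s_k = (B(k−1)f/C)·t_k = (k*(k + 4)/3)·t_k = -k/(3*k + 9).
Δs = -1/(k**2 + 7*k + 12), as required.
Evaluate: s_(n+1) = (-n - 1)/(3*(n + 4)); subtract s_(1) = -1/12 ⇒ S(n) = -n/(4*n + 16).

S(n) = - \frac{n}{4 n + 16}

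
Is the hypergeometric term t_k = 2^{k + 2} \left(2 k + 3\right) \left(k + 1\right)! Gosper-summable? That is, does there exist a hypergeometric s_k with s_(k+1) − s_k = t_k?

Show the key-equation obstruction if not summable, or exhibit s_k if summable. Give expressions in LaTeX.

Yes. s_k = 2^{k + 2} \left(k + 1\right)!.

Step 1: r(k) = 2*(k + 2)*(2*k + 5)/(2*k + 3).
Take A(k)=2*k + 4, B(k)=1, C(k)=k + 3/2.
Need (2*k + 4)·f(k+1) − (1)·f(k) = k + 3/2.
Bound: deg f ≤ 0.
A polynomial solution: f(k) = 1/2.
So s_k = (B(k−1)f/C)·t_k = (1/(2*k + 3))·t_k = 2**(k + 2)*factorial(k + 1).
Verify: 2**(k + 2)*(2*k + 3)*factorial(k + 1) matches t_k.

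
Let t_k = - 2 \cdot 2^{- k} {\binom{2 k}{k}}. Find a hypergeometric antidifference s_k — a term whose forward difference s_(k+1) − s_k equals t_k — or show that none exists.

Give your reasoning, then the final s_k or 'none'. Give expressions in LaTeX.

t_(k+1)/t_k = (2*k + 1)/(k + 1).
Normal form (A,B,C) = (2*k + 1, k + 1, 1).
Solve (2*k + 1)·f(k+1) − (k)·f(k) = 1.
Bound: deg f ≤ -1.
deg f ≤ -1 is impossible — no certificate.

none — t_k is not Gosper-summable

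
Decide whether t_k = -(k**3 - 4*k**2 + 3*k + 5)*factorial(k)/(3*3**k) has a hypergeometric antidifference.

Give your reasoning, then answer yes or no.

r(k) = (k**4/3 - k**2 + k + 5/3)/(k**3 - 4*k**2 + 3*k + 5) after simplifying.
Take A(k)=k/3 + 1/3, B(k)=1, C(k)=k**3 - 4*k**2 + 3*k + 5.
Key eq: (k/3 + 1/3)·f(k+1) = (1)·f(k) + (k**3 - 4*k**2 + 3*k + 5).
Bound: deg f ≤ 2.
Coefficient equations give f(k) = 3*(k**2 - 4*k - 4).
Get s_k = R·t_k = (-k**2 + 4*k + 4)*factorial(k)/3**k with R(k) = B(k−1)f(k)/C(k) = 3*(k**2 - 4*k - 4)/(k**3 - 4*k**2 + 3*k + 5).
Δs = -(k**3 - 4*k**2 + 3*k + 5)*factorial(k)/(3*3**k), as required.

Yes. s_k = (-k**2 + 4*k + 4)*factorial(k)/3**k.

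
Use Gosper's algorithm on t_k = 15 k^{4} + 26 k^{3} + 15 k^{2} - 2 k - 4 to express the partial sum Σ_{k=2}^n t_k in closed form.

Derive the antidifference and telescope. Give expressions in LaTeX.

Step 1: r(k) = (15*k**4 + 86*k**3 + 183*k**2 + 166*k + 50)/(15*k**4 + 26*k**3 + 15*k**2 - 2*k - 4).
So A=1 and B=1, with C=k**4 + 26*k**3/15 + k**2 - 2*k/15 - 4/15.
f must satisfy (1)·f(k+1) − (1)·f(k) = k**4 + 26*k**3/15 + k**2 - 2*k/15 - 4/15.
Bound: deg f ≤ 5.
Match coefficients ⇒ f(k) = k*(3*k**4 - k**3 - 3*k**2 - 2*k - 1)/15.
Certificate R = B(k−1)f/C = k*(3*k**4 - k**3 - 3*k**2 - 2*k - 1)/(15*k**4 + 26*k**3 + 15*k**2 - 2*k - 4) gives s_k = k*(3*k**4 - k**3 - 3*k**2 - 2*k - 1).
Check: Δs_k = 15*k**4 + 26*k**3 + 15*k**2 - 2*k - 4. ✓
Σ_(k=2)^n t_k = s_(n+1) − s_(2) = (3*n**5 + 14*n**4 + 23*n**3 + 13*n**2 - 3*n - 4) − (46), i.e. 3*n**5 + 14*n**4 + 23*n**3 + 13*n**2 - 3*n - 50.

S(n) = 3 n^{5} + 14 n^{4} + 23 n^{3} + 13 n^{2} - 3 n - 50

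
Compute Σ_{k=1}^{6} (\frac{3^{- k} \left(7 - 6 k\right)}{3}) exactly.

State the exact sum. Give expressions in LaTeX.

Σ = -710/2187

t_(k+1)/t_k = (6*k - 1)/(3*(6*k - 7)).
A = 1/3, B = 1, C = k - 7/6.
f must satisfy (1/3)·f(k+1) − (1)·f(k) = k - 7/6.
From deg A=0, deg B=0, deg C=1: d=1.
Match coefficients ⇒ f(k) = -(3*k - 2)/2.
Certificate R = B(k−1)f/C = -3*(3*k - 2)/(6*k - 7) gives s_k = (3*k - 2)/3**k.
s_(k+1) − s_k = (7 - 6*k)/(3*3**k) = t_k.
Σ_(k=1)^(6) t_k = s_(7) − s_(1) = 19/2187 − (1/3) = -710/2187.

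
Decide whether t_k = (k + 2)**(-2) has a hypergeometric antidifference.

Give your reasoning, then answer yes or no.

No — t_k has no hypergeometric antidifference.

Step 1: r(k) = (k + 2)**2/(k + 3)**2.
A = k**2 + 4*k + 4, B = k**2 + 6*k + 9, C = 1.
Set up (k**2 + 4*k + 4)·f(k+1) − (k**2 + 4*k + 4)·f(k) − (1) = 0.
d = 0 from the (2,2,0) case.
Generic f = c0 gives residual -1; -1 = 0 cannot hold, so t_k is not Gosper-summable.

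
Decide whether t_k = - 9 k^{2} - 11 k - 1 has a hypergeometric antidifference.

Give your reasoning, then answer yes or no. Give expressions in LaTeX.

t_(k+1)/t_k = (9*k**2 + 29*k + 21)/(9*k**2 + 11*k + 1).
So A=1 and B=1, with C=k**2 + 11*k/9 + 1/9.
Solve (1)·f(k+1) − (1)·f(k) = k**2 + 11*k/9 + 1/9.
Bound: deg f ≤ 3.
Solve for f: f(k) = k*(3*k**2 + k - 3)/9 (degree 3 ≤ 3).
Get s_k = R·t_k = k*(-3*k**2 - k + 3) with R(k) = B(k−1)f(k)/C(k) = k*(3*k**2 + k - 3)/(9*k**2 + 11*k + 1).
s_(k+1) − s_k = -9*k**2 - 11*k - 1 = t_k.

Yes. s_k = k \left(- 3 k^{2} - k + 3\right).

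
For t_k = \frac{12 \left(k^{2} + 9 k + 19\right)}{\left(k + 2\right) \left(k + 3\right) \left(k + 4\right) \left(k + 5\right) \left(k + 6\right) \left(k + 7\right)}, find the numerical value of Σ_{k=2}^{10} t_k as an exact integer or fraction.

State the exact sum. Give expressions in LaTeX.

r(k) = (k + 2)*(9*k + (k + 1)**2 + 28)/((k + 8)*(k**2 + 9*k + 19)) after simplifying.
Gosper form: A/B · C(k+1)/C(k) with A=k + 2, B=k + 8, C=k**2 + 9*k + 19.
Key eq: (k + 2)·f(k+1) = (k + 7)·f(k) + (k**2 + 9*k + 19).
deg f ≤ 5 (via 1,1,2).
Coefficient equations give f(k) = k*(k + 3)*(k + 5)*(k**2 + 12*k + 44)/144.
Certificate R = B(k−1)f/C = k*(k + 3)*(k + 5)*(k + 7)*(k**2 + 12*k + 44)/(144*(k**2 + 9*k + 19)) gives s_k = k*(k**2 + 12*k + 44)/(12*(k**3 + 12*k**2 + 44*k + 48)).
s_(k+1) − s_k = 12*(k**2 + 9*k + 19)/(k**6 + 27*k**5 + 295*k**4 + 1665*k**3 + 5104*k**2 + 8028*k + 5040) = t_k.
Telescoping: Σ = s_(11) − s_(2) = 363/4420 − (1/16) = 347/17680.

Σ = 347/17680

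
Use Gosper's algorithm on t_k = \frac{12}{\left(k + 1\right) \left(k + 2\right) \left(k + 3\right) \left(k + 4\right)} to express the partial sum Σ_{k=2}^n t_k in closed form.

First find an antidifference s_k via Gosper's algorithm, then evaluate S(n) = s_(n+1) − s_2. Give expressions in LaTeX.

The ratio is (k + 1)/(k + 5).
So A=k + 1 and B=k + 5, with C=1.
f must satisfy (k + 1)·f(k+1) − (k + 4)·f(k) = 1.
Bound: deg f ≤ 3.
Match coefficients ⇒ f(k) = k*(k**2 + 6*k + 11)/18.
R(k) = B(k−1)·f(k)/C(k) = k*(k + 4)*(k**2 + 6*k + 11)/18; s_k = R·t_k = 2*k*(k**2 + 6*k + 11)/(3*(k + 1)*(k + 2)*(k + 3)).
Δs = 12/(k**4 + 10*k**3 + 35*k**2 + 50*k + 24), as required.
Telescope: S(n) = s_(n+1) − s_(2) = 2*(n**3 + 9*n**2 + 26*n + 18)/(3*(n**3 + 9*n**2 + 26*n + 24)) − (3/5) = (n**3 + 9*n**2 + 26*n - 36)/(15*(n**3 + 9*n**2 + 26*n + 24)).

S(n) = \frac{n^{3} + 9 n^{2} + 26 n - 36}{15 \left(n^{3} + 9 n^{2} + 26 n + 24\right)}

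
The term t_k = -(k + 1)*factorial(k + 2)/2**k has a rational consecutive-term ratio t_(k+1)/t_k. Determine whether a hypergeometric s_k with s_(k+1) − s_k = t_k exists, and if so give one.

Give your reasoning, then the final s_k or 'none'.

s_k = -2**(1 - k)*factorial(k + 2)

Ratio r(k) = (k + 2)*(k + 3)/(2*(k + 1)).
Gosper form: A/B · C(k+1)/C(k) with A=k/2 + 3/2, B=1, C=k + 1.
Solve (k/2 + 3/2)·f(k+1) − (1)·f(k) = k + 1.
From deg A=1, deg B=0, deg C=1: d=0.
Match coefficients ⇒ f(k) = 2.
Certificate R = B(k−1)f/C = 2/(k + 1) gives s_k = -2**(1 - k)*factorial(k + 2).
s_(k+1) − s_k = -(k + 1)*factorial(k + 2)/2**k = t_k.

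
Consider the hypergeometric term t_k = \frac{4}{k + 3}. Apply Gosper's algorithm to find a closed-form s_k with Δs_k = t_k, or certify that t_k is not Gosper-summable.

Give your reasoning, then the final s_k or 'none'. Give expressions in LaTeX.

none — t_k is not Gosper-summable

Compute t_(k+1)/t_k: get (k + 3)/(k + 4).
Gosper form: A/B · C(k+1)/C(k) with A=k + 3, B=k + 4, C=1.
Solve (k + 3)·f(k+1) − (k + 3)·f(k) = 1.
From deg A=1, deg B=1, deg C=0: d=0.
f = c0 ⇒ A·f(k+1) − B(k−1)·f(k) − C = -1. The system {-1 = 0} is inconsistent; no antidifference.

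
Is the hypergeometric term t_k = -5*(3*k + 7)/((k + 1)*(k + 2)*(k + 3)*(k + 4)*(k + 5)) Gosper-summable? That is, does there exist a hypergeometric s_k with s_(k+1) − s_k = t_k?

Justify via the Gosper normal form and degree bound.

Yes. s_k = 5*k*(-k**2 - 8*k - 19)/(12*(k**3 + 8*k**2 + 19*k + 12)).

Step 1: r(k) = (k + 1)*(3*k + 10)/((k + 6)*(3*k + 7)).
A = k + 1, B = k + 6, C = k + 7/3.
Set up (k + 1)·f(k+1) − (k + 5)·f(k) − (k + 7/3) = 0.
From deg A=1, deg B=1, deg C=1: d=4.
Solving with deg f ≤ 4: f(k) = k*(k + 2)*(k**2 + 8*k + 19)/36.
Get s_k = R·t_k = 5*k*(-k**2 - 8*k - 19)/(12*(k**3 + 8*k**2 + 19*k + 12)) with R(k) = B(k−1)f(k)/C(k) = k*(k + 2)*(k + 5)*(k**2 + 8*k + 19)/(12*(3*k + 7)).
Verify: 5*(-3*k - 7)/(k**5 + 15*k**4 + 85*k**3 + 225*k**2 + 274*k + 120) matches t_k.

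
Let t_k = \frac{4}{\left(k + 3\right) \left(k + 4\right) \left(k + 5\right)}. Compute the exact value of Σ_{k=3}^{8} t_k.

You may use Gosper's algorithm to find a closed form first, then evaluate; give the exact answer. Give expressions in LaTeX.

Σ = 19/546

Step 1: r(k) = (k + 3)/(k + 6).
Take A(k)=k + 3, B(k)=k + 6, C(k)=1.
Solve (k + 3)·f(k+1) − (k + 5)·f(k) = 1.
From deg A=1, deg B=1, deg C=0: d=2.
A polynomial solution: f(k) = k*(k + 7)/24.
R(k) = B(k−1)·f(k)/C(k) = k*(k + 5)*(k + 7)/24; s_k = R·t_k = k*(k + 7)/(6*(k + 3)*(k + 4)).
Check: Δs_k = 4/(k**3 + 12*k**2 + 47*k + 60). ✓
Evaluate s at k=9 and k=3: 2/13 and 5/42; difference 19/546.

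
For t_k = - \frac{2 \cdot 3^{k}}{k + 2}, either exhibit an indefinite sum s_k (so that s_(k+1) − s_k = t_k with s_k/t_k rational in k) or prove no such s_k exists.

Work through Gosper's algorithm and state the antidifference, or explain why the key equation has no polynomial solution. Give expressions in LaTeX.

not Gosper-summable; s_k does not exist

Step 1: r(k) = 3*(k + 2)/(k + 3).
So A=3*k + 6 and B=k + 3, with C=1.
Solve (3*k + 6)·f(k+1) − (k + 2)·f(k) = 1.
Bound: deg f ≤ -1.
deg f ≤ -1 is impossible — no certificate.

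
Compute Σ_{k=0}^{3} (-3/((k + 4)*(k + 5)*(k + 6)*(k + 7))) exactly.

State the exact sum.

Compute t_(k+1)/t_k: get (k + 4)/(k + 8).
Normal form (A,B,C) = (k + 4, k + 8, 1).
Key eq: (k + 4)·f(k+1) = (k + 7)·f(k) + (1).
From deg A=1, deg B=1, deg C=0: d=3.
Solve for f: f(k) = k*(k**2 + 15*k + 74)/360 (degree 3 ≤ 3).
R(k) = B(k−1)·f(k)/C(k) = k*(k + 7)*(k**2 + 15*k + 74)/360; s_k = R·t_k = k*(-k**2 - 15*k - 74)/(120*(k + 4)*(k + 5)*(k + 6)).
Check: Δs_k = -3/(k**4 + 22*k**3 + 179*k**2 + 638*k + 840). ✓
Sum = s_(4) − s_(0); s_(4) = -1/144, s_(0) = 0 ⇒ -1/144.

Σ = -1/144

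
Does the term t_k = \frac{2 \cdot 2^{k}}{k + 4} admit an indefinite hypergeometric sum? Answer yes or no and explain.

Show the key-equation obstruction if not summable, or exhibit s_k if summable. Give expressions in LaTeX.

No; the degree bound rules out any f.

r(k) = 2*(k + 4)/(k + 5) after simplifying.
Normal form (A,B,C) = (2*k + 8, k + 5, 1).
Set up (2*k + 8)·f(k+1) − (k + 4)·f(k) − (1) = 0.
From deg A=1, deg B=1, deg C=0: d=-1.
deg f ≤ -1 is impossible — no certificate.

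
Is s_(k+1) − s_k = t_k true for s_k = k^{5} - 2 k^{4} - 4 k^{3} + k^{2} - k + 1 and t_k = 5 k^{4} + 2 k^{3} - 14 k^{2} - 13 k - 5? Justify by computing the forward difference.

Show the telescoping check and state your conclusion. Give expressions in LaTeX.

valid; difference matches t_k

s_(k+1) = k**5 + 3*k**4 - 2*k**3 - 13*k**2 - 14*k - 4
s_(k+1) − s_k = 5*k**4 + 2*k**3 - 14*k**2 - 13*k - 5
(s_(k+1) − s_k) − t_k = 0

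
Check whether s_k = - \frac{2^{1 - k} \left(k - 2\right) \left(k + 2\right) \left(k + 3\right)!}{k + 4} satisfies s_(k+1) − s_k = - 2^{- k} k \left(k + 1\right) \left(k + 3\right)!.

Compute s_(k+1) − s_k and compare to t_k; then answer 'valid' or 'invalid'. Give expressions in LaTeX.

s_(k+1) = -(k - 1)*(k + 3)*factorial(k + 4)/(2**k*(k + 5))
s_(k+1) − s_k = -(k**4 + 8*k**3 + 19*k**2 + 16*k - 8)*factorial(k + 3)/(2**k*(k + 4)*(k + 5))
(s_(k+1) − s_k) − t_k = 2**(1 - k)*(k**3 + 5*k**2 + 2*k + 4)*factorial(k + 3)/((k + 4)*(k + 5))

Invalid: residual \frac{2^{1 - k} \left(k^{3} + 5 k^{2} + 2 k + 4\right) \left(k + 3\right)!}{\left(k + 4\right) \left(k + 5\right)} ≠ 0.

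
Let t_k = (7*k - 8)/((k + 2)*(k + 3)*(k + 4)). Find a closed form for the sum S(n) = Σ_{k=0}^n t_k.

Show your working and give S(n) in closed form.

The ratio is (k + 2)*(7*k - 1)/((k + 5)*(7*k - 8)).
Factor: A=k + 2; B=k + 5; C=k - 8/7.
Key eq: (k + 2)·f(k+1) = (k + 4)·f(k) + (k - 8/7).
d = 2 from the (1,1,1) case.
Solving with deg f ≤ 2: f(k) = k*(k - 9)/14.
Get s_k = R·t_k = k*(k - 9)/(2*(k + 2)*(k + 3)) with R(k) = B(k−1)f(k)/C(k) = k*(k - 9)*(k + 4)/(2*(7*k - 8)).
Verify: (7*k - 8)/(k**3 + 9*k**2 + 26*k + 24) matches t_k.
Telescope: S(n) = s_(n+1) − s_(0) = (n**2 - 7*n - 8)/(2*(n**2 + 7*n + 12)) − (0) = (n**2 - 7*n - 8)/(2*(n**2 + 7*n + 12)).

S(n) = (n**2 - 7*n - 8)/(2*(n**2 + 7*n + 12))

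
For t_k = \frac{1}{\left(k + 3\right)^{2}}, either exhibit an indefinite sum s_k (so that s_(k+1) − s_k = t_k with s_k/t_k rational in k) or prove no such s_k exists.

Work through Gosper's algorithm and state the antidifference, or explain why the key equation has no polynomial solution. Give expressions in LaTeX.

none — t_k is not Gosper-summable

t_(k+1)/t_k = (k + 3)**2/(k + 4)**2.
A = k**2 + 6*k + 9, B = k**2 + 8*k + 16, C = 1.
Key eq: (k**2 + 6*k + 9)·f(k+1) = (k**2 + 6*k + 9)·f(k) + (1).
d = 0 from the (2,2,0) case.
Generic f = c0 gives residual -1; -1 = 0 cannot hold, so t_k is not Gosper-summable.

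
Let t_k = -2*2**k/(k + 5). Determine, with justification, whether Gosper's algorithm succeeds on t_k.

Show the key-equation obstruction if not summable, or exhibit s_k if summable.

No — key equation has no polynomial f.

t_(k+1)/t_k = 2*(k + 5)/(k + 6).
Gosper form: A/B · C(k+1)/C(k) with A=2*k + 10, B=k + 6, C=1.
Solve (2*k + 10)·f(k+1) − (k + 5)·f(k) = 1.
From deg A=1, deg B=1, deg C=0: d=-1.
Bound -1 < 0, so the key equation has no polynomial solution.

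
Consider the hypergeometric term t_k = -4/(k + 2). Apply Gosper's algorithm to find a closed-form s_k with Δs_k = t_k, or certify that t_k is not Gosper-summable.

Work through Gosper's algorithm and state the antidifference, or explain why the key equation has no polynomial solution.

no hypergeometric antidifference exists

The ratio is (k + 2)/(k + 3).
Factor: A=k + 2; B=k + 3; C=1.
Need (k + 2)·f(k+1) − (k + 2)·f(k) = 1.
deg f ≤ 0 (via 1,1,0).
Put f(k) = c0: A·f(k+1) − B(k−1)·f(k) − C = -1; need -1 = 0 — inconsistent ⇒ no f, not summable.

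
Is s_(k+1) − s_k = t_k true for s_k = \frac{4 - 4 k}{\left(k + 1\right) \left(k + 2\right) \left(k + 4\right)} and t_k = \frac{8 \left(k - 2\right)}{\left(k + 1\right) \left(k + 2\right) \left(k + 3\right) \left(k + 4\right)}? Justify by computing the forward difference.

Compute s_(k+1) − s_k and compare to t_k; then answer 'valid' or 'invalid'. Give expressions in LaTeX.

Invalid: residual \frac{4 \left(5 - 3 k\right)}{k^{5} + 15 k^{4} + 85 k^{3} + 225 k^{2} + 274 k + 120} ≠ 0.

s_(k+1) = -4*k/((k + 2)*(k + 3)*(k + 5))
s_(k+1) − s_k = 4*(2*k**2 + 3*k - 15)/(k**5 + 15*k**4 + 85*k**3 + 225*k**2 + 274*k + 120)
(s_(k+1) − s_k) − t_k = 4*(5 - 3*k)/(k**5 + 15*k**4 + 85*k**3 + 225*k**2 + 274*k + 120)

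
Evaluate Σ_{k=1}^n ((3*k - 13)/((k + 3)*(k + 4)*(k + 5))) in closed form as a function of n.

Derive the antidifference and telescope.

The ratio is (k + 3)*(3*k - 10)/((k + 6)*(3*k - 13)).
Normal form (A,B,C) = (k + 3, k + 6, k - 13/3).
f must satisfy (k + 3)·f(k+1) − (k + 5)·f(k) = k - 13/3.
From deg A=1, deg B=1, deg C=1: d=2.
Coefficient equations give f(k) = -k*(k + 25)/18.
R(k) = B(k−1)·f(k)/C(k) = -k*(k + 5)*(k + 25)/(6*(3*k - 13)); s_k = R·t_k = k*(-k - 25)/(6*(k + 3)*(k + 4)).
Δs = (3*k - 13)/(k**3 + 12*k**2 + 47*k + 60), as required.
s_(n+1) = (-n**2 - 27*n - 26)/(6*(n**2 + 9*n + 20)) and s_(1) = -13/60, so S(n) = n*(n - 51)/(20*(n**2 + 9*n + 20)).

S(n) = n*(n - 51)/(20*(n**2 + 9*n + 20))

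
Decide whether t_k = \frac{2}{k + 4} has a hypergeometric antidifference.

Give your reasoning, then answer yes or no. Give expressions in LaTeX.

No; the coefficient equations for f are inconsistent.

Compute t_(k+1)/t_k: get (k + 4)/(k + 5).
Factor: A=k + 4; B=k + 5; C=1.
Solve (k + 4)·f(k+1) − (k + 4)·f(k) = 1.
d = 0 from the (1,1,0) case.
f = c0 ⇒ A·f(k+1) − B(k−1)·f(k) − C = -1. The system {-1 = 0} is inconsistent; no antidifference.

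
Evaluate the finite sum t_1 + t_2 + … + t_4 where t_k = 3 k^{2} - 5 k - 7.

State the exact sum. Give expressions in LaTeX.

Σ = 12

t_(k+1)/t_k = (3*k**2 + k - 9)/(3*k**2 - 5*k - 7).
Normal form (A,B,C) = (1, 1, k**2 - 5*k/3 - 7/3).
f must satisfy (1)·f(k+1) − (1)·f(k) = k**2 - 5*k/3 - 7/3.
deg f ≤ 3 (via 0,0,2).
Solve for f: f(k) = k*(k**2 - 4*k - 4)/3 (degree 3 ≤ 3).
So s_k = (B(k−1)f/C)·t_k = (k*(k**2 - 4*k - 4)/(3*k**2 - 5*k - 7))·t_k = k*(k**2 - 4*k - 4).
s_(k+1) − s_k = 3*k**2 - 5*k - 7 = t_k.
Sum = s_(5) − s_(1); s_(5) = 5, s_(1) = -7 ⇒ 12.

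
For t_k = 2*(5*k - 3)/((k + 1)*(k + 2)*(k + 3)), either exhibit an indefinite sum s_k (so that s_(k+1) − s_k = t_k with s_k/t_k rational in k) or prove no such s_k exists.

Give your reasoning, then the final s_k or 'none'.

s_k = k*(k - 7)/((k + 1)*(k + 2))

t_(k+1)/t_k = (k + 1)*(5*k + 2)/((k + 4)*(5*k - 3)).
Normal form (A,B,C) = (k + 1, k + 4, k - 3/5).
Solve (k + 1)·f(k+1) − (k + 3)·f(k) = k - 3/5.
Degrees (1,1,1) ⇒ d ≤ 2.
Match coefficients ⇒ f(k) = k*(k - 7)/10.
Certificate R = B(k−1)f/C = k*(k - 7)*(k + 3)/(2*(5*k - 3)) gives s_k = k*(k - 7)/((k + 1)*(k + 2)).
Δs = 2*(5*k - 3)/(k**3 + 6*k**2 + 11*k + 6), as required.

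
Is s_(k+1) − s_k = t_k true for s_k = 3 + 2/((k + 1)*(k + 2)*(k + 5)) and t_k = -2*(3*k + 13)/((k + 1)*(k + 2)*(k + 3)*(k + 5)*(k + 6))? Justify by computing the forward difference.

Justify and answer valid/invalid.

s_(k+1) = 3 + 2/((k + 2)*(k + 3)*(k + 6))
s_(k+1) − s_k = 2*(-3*k - 13)/(k**5 + 17*k**4 + 107*k**3 + 307*k**2 + 396*k + 180)
(s_(k+1) − s_k) − t_k = 0

valid (s_(k+1) − s_k reduces to t_k)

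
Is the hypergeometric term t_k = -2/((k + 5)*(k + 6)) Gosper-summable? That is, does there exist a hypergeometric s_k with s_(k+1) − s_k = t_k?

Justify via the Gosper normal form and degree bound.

Yes. s_k = -2*k/(5*k + 25).

Compute t_(k+1)/t_k: get (k + 5)/(k + 7).
So A=k + 5 and B=k + 7, with C=1.
Solve (k + 5)·f(k+1) − (k + 6)·f(k) = 1.
Bound: deg f ≤ 1.
A polynomial solution: f(k) = k/5.
R(k) = B(k−1)·f(k)/C(k) = k*(k + 6)/5; s_k = R·t_k = -2*k/(5*k + 25).
Check: Δs_k = -2/(k**2 + 11*k + 30). ✓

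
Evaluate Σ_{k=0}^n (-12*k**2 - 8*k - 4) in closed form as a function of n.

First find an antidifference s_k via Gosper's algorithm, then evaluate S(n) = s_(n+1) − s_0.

S(n) = -4*n**3 - 10*n**2 - 10*n - 4

The ratio is (3*k**2 + 8*k + 6)/(3*k**2 + 2*k + 1).
So A=1 and B=1, with C=k**2 + 2*k/3 + 1/3.
f must satisfy (1)·f(k+1) − (1)·f(k) = k**2 + 2*k/3 + 1/3.
Bound: deg f ≤ 3.
Solve for f: f(k) = k*(2*k**2 - k + 1)/6 (degree 3 ≤ 3).
Then R = B(k−1)f/C = k*(2*k**2 - k + 1)/(2*(3*k**2 + 2*k + 1)), so s_k = R(k)·t_k = 2*k*(-2*k**2 + k - 1).
s_(k+1) − s_k = -12*k**2 - 8*k - 4 = t_k.
Evaluate: s_(n+1) = -4*n**3 - 10*n**2 - 10*n - 4; subtract s_(0) = 0 ⇒ S(n) = -4*n**3 - 10*n**2 - 10*n - 4.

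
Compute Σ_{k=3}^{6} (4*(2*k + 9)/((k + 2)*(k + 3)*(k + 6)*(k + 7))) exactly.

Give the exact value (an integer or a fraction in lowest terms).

Compute t_(k+1)/t_k: get (k + 2)*(k + 6)*(2*k + 11)/((k + 4)*(k + 8)*(2*k + 9)).
So A=k + 2 and B=k + 8, with C=k**3 + 27*k**2/2 + 121*k/2 + 90.
Solve (k + 2)·f(k+1) − (k + 7)·f(k) = k**3 + 27*k**2/2 + 121*k/2 + 90.
Degrees (1,1,3) ⇒ d ≤ 5.
Match coefficients ⇒ f(k) = k*(k + 3)*(k + 4)*(k + 5)*(k + 8)/24.
Certificate R = B(k−1)f/C = k*(k + 3)*(k + 7)*(k + 8)/(12*(2*k + 9)) gives s_k = k*(k + 8)/(3*(k**2 + 8*k + 12)).
Check: Δs_k = 4*(2*k + 9)/(k**4 + 18*k**3 + 113*k**2 + 288*k + 252). ✓
Telescoping: Σ = s_(7) − s_(3) = 35/117 − (11/45) = 32/585.

Σ = 32/585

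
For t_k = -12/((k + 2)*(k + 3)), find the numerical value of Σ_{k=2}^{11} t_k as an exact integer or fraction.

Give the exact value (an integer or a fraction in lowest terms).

t_(k+1)/t_k = (k + 2)/(k + 4).
Gosper form: A/B · C(k+1)/C(k) with A=k + 2, B=k + 4, C=1.
Need (k + 2)·f(k+1) − (k + 3)·f(k) = 1.
From deg A=1, deg B=1, deg C=0: d=1.
Match coefficients ⇒ f(k) = k/2.
R(k) = B(k−1)·f(k)/C(k) = k*(k + 3)/2; s_k = R·t_k = -6*k/(k + 2).
Verify: -12/(k**2 + 5*k + 6) matches t_k.
Evaluate s at k=12 and k=2: -36/7 and -3; difference -15/7.

Σ = -15/7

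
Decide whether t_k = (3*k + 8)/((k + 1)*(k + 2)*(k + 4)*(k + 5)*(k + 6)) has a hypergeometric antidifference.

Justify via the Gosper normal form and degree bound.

t_(k+1)/t_k = (k + 1)*(k + 4)*(3*k + 11)/((k + 3)*(k + 7)*(3*k + 8)).
Factor: A=k + 1; B=k + 7; C=k**2 + 17*k/3 + 8.
Need (k + 1)·f(k+1) − (k + 6)·f(k) = k**2 + 17*k/3 + 8.
From deg A=1, deg B=1, deg C=2: d=5.
Coefficient equations give f(k) = k*(k + 2)*(k + 3)*(k**2 + 10*k + 29)/60.
Certificate R = B(k−1)f/C = k*(k + 2)*(k + 6)*(k**2 + 10*k + 29)/(20*(3*k + 8)) gives s_k = k*(k**2 + 10*k + 29)/(20*(k**3 + 10*k**2 + 29*k + 20)).
s_(k+1) − s_k = (3*k + 8)/(k**5 + 18*k**4 + 121*k**3 + 372*k**2 + 508*k + 240) = t_k.

Yes. s_k = k*(k**2 + 10*k + 29)/(20*(k**3 + 10*k**2 + 29*k + 20)).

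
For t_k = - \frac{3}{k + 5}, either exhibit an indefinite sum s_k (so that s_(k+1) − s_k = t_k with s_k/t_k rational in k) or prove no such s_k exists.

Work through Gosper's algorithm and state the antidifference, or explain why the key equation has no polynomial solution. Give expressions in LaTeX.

not Gosper-summable; s_k does not exist

Step 1: r(k) = (k + 5)/(k + 6).
Take A(k)=k + 5, B(k)=k + 6, C(k)=1.
Set up (k + 5)·f(k+1) − (k + 5)·f(k) − (1) = 0.
deg f ≤ 0 (via 1,1,0).
f = c0 ⇒ A·f(k+1) − B(k−1)·f(k) − C = -1. The system {-1 = 0} is inconsistent; no antidifference.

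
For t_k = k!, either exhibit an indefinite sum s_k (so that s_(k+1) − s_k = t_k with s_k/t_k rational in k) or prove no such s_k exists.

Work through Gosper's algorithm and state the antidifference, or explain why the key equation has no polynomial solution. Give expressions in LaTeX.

Step 1: r(k) = k + 1.
A = k + 1, B = 1, C = 1.
Key eq: (k + 1)·f(k+1) = (1)·f(k) + (1).
Bound: deg f ≤ -1.
Bound -1 < 0, so the key equation has no polynomial solution.

none (Gosper's algorithm certifies no s_k)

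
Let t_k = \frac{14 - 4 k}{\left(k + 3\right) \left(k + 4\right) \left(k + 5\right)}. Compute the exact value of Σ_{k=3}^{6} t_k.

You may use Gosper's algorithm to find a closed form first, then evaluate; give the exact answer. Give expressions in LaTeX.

The ratio is (k + 3)*(2*k - 5)/((k + 6)*(2*k - 7)).
So A=k + 3 and B=k + 6, with C=k - 7/2.
Set up (k + 3)·f(k+1) − (k + 5)·f(k) − (k - 7/2) = 0.
From deg A=1, deg B=1, deg C=1: d=2.
A polynomial solution: f(k) = -k*(k + 55)/48.
So s_k = (B(k−1)f/C)·t_k = (-k*(k + 5)*(k + 55)/(24*(2*k - 7)))·t_k = k*(k + 55)/(12*(k + 3)*(k + 4)).
Verify: 2*(7 - 2*k)/(k**3 + 12*k**2 + 47*k + 60) matches t_k.
Telescoping: Σ = s_(7) − s_(3) = 217/660 − (29/84) = -19/1155.

Σ = -19/1155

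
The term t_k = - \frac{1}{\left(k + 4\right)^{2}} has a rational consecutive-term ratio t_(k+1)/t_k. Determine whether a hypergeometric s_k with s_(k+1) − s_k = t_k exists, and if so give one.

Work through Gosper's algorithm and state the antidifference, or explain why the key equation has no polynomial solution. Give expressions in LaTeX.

Step 1: r(k) = (k + 4)**2/(k + 5)**2.
A = k**2 + 8*k + 16, B = k**2 + 10*k + 25, C = 1.
f must satisfy (k**2 + 8*k + 16)·f(k+1) − (k**2 + 8*k + 16)·f(k) = 1.
deg f ≤ 0 (via 2,2,0).
Write f(k) = c0. Then LHS − RHS = -1, requiring -1 = 0: contradictory. No certificate.

no hypergeometric antidifference exists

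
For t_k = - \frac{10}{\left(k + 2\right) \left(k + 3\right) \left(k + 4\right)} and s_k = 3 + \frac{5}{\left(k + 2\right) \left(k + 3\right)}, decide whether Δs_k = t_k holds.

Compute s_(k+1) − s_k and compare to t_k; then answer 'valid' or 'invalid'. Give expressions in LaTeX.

Valid: the claim telescopes to t_k.

s_(k+1) = 3 + 5/((k + 3)*(k + 4))
s_(k+1) − s_k = -10/(k**3 + 9*k**2 + 26*k + 24)
(s_(k+1) − s_k) − t_k = 0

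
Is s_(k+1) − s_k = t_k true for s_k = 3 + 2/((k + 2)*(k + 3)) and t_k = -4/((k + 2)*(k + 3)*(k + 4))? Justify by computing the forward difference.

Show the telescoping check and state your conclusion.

s_(k+1) = 3 + 2/((k + 3)*(k + 4))
s_(k+1) − s_k = -4/(k**3 + 9*k**2 + 26*k + 24)
(s_(k+1) − s_k) − t_k = 0

valid (s_(k+1) − s_k reduces to t_k)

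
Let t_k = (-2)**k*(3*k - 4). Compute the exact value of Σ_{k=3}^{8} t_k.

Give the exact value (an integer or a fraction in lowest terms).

Step 1: r(k) = 2*(1 - 3*k)/(3*k - 4).
Gosper form: A/B · C(k+1)/C(k) with A=-2, B=1, C=k - 4/3.
f must satisfy (-2)·f(k+1) − (1)·f(k) = k - 4/3.
Bound: deg f ≤ 1.
Solving with deg f ≤ 1: f(k) = -(k - 2)/3.
Certificate R = B(k−1)f/C = -(k - 2)/(3*k - 4) gives s_k = (-2)**k*(2 - k).
Δs = (-2)**k*(3*k - 4), as required.
Σ_(k=3)^(8) t_k = s_(9) − s_(3) = 3584 − (8) = 3576.

Σ = 3576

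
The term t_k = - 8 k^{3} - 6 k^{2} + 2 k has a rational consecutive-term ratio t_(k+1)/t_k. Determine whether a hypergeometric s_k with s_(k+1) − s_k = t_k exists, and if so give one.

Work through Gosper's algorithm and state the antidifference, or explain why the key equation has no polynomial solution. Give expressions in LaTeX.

r(k) = (4*k**2 + 11*k + 6)/(k*(4*k - 1)) after simplifying.
Factor: A=1; B=1; C=k**3 + 3*k**2/4 - k/4.
Key eq: (1)·f(k+1) = (1)·f(k) + (k**3 + 3*k**2/4 - k/4).
d = 4 from the (0,0,3) case.
Solve for f: f(k) = k*(k - 1)**2*(k + 1)/4 (degree 4 ≤ 4).
Certificate R = B(k−1)f/C = (k - 1)**2/(4*k - 1) gives s_k = 2*k*(-k**3 + k**2 + k - 1).
s_(k+1) − s_k = 2*k*(-4*k**2 - 3*k + 1) = t_k.

s_k = 2 k \left(- k^{3} + k^{2} + k - 1\right)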